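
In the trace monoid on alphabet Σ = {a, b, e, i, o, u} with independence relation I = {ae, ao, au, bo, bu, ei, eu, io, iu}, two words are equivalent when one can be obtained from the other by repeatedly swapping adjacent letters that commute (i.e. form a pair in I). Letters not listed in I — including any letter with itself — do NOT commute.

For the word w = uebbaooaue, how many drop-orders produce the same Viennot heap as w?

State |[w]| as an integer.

#0=u has no predecessor
#1=e has no predecessor
#2=b depends on [1:e]
#3=b depends on [2:b]
#4=a depends on [3:b]
#5=o depends on [0:u, 1:e]
#6=o depends on [5:o]
#7=a depends on [4:a]
#8=u depends on [6:o]
#9=e depends on [3:b, 6:o]
sources: [0:u, 1:e]
N(rest) = Σ N(rest − s) over sources s of rest; N(one piece) = 1:
  size 1 → [7]=1  [8]=1  [9]=1
  size 2 → [4,7]=1  [7,8]=2  [7,9]=2  [8,9]=2
  size 3 → [4,7,8]=3  [4,7,9]=3  [6,8,9]=2  [7,8,9]=6
  size 4 → [3,4,7,9]=3  [4,7,8,9]=12  [5,6,8,9]=2  [6,7,8,9]=8
  size 5 → [0,5,6,8,9]=2  [2,3,4,7,9]=3  [3,4,7,8,9]=15  [4,6,7,8,9]=20  [5,6,7,8,9]=10
  size 6 → [0,5,6,7,8,9]=12  [2,3,4,7,8,9]=18  [3,4,6,7,8,9]=35  [4,5,6,7,8,9]=30
  size 7 → [0,4,5,6,7,8,9]=42  [2,3,4,6,7,8,9]=53  [3,4,5,6,7,8,9]=65
  size 8 → [0,3,4,5,6,7,8,9]=107  [2,3,4,5,6,7,8,9]=118
  first=0(u) contributes 118
  first=1(e) contributes 225
|[w]| = 343

343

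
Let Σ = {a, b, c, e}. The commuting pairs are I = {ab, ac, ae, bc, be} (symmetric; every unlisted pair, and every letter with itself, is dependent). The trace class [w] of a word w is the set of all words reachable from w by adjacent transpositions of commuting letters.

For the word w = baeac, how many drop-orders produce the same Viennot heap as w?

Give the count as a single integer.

30

piece 0:b — minimal
piece 1:a — minimal
piece 2:e — minimal
piece 3:a rests on {1:a}
piece 4:c rests on {2:e}
minimal pieces: {0:b, 1:a, 2:e}
ways to finish when only these pieces remain (= sum over removing one remaining piece with nothing left below it):
  1 left: {0}→1  {3}→1  {4}→1
  2 left: {0,3}→2  {0,4}→2  {1,3}→1  {2,4}→1  {3,4}→2
  3 left: {0,1,3}→3  {0,2,4}→3  {0,3,4}→6  {1,3,4}→3  {2,3,4}→3
  placing 0:b first → 6 extensions
  placing 1:a first → 12 extensions
  placing 2:e first → 12 extensions
total linear extensions = 30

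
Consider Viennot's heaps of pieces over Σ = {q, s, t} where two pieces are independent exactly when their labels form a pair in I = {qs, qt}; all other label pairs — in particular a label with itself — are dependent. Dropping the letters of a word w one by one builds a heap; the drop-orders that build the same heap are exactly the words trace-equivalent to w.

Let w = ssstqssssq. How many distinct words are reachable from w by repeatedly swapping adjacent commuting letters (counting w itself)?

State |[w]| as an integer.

45

0(s) covers ∅
1(s) covers 0:s
2(s) covers 1:s
3(t) covers 2:s
4(q) covers ∅
5(s) covers 3:t
6(s) covers 5:s
7(s) covers 6:s
8(s) covers 7:s
9(q) covers 4:q
floor of heap: 0:s, 4:q
completions by unplaced set U, small U first (add the entries for U minus each lowest piece of U):
  |U|=1: {8}:1  {9}:1
  |U|=2: {4,9}:1  {7,8}:1  {8,9}:2
  |U|=3: {4,8,9}:3  {6,7,8}:1  {7,8,9}:3
  |U|=4: {4,7,8,9}:6  {5,6,7,8}:1  {6,7,8,9}:4
  |U|=5: {3,5,6,7,8}:1  {4,6,7,8,9}:10  {5,6,7,8,9}:5
  |U|=6: {2,3,5,6,7,8}:1  {3,5,6,7,8,9}:6  {4,5,6,7,8,9}:15
  |U|=7: {1,2,3,5,6,7,8}:1  {2,3,5,6,7,8,9}:7  {3,4,5,6,7,8,9}:21
  |U|=8: {0,1,2,3,5,6,7,8}:1  {1,2,3,5,6,7,8,9}:8  {2,3,4,5,6,7,8,9}:28
  start at 0(s): 36
  start at 4(q): 9
sum over floor = 45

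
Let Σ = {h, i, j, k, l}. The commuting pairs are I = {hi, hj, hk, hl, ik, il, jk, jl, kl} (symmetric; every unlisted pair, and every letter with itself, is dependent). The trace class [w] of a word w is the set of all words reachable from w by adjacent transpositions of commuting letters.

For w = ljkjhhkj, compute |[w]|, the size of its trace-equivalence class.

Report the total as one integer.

drop 0:l onto floor
drop 1:j onto floor
drop 2:k onto floor
drop 3:j onto {1:j}
drop 4:h onto floor
drop 5:h onto {4:h}
drop 6:k onto {2:k}
drop 7:j onto {3:j}
ground layer = {0:l, 1:j, 2:k, 4:h}
drop-orders for the pieces not yet dropped (sum over which currently-grounded one goes next):
  1 to go: {0} 1  {5} 1  {6} 1  {7} 1
  2 to go: {0,5} 2  {0,6} 2  {0,7} 2  {2,6} 1  {3,7} 1  {4,5} 1  {5,6} 2  {5,7} 2  {6,7} 2
  3 to go: {0,2,6} 3  {0,3,7} 3  {0,4,5} 3  {0,5,6} 6  {0,5,7} 6  {0,6,7} 6  {1,3,7} 1  {2,5,6} 3  {2,6,7} 3  {3,5,7} 3  {3,6,7} 3  {4,5,6} 3  {4,5,7} 3  {5,6,7} 6
  4 to go: {0,1,3,7} 4  {0,2,5,6} 12  {0,2,6,7} 12  {0,3,5,7} 12  {0,3,6,7} 12  {0,4,5,6} 12  {0,4,5,7} 12  {0,5,6,7} 24  {1,3,5,7} 4  {1,3,6,7} 4  {2,3,6,7} 6  {2,4,5,6} 6  {2,5,6,7} 12  {3,4,5,7} 6  {3,5,6,7} 12  {4,5,6,7} 12
  5 to go: {0,1,3,5,7} 20  {0,1,3,6,7} 20  {0,2,3,6,7} 30  {0,2,4,5,6} 30  {0,2,5,6,7} 60  {0,3,4,5,7} 30  {0,3,5,6,7} 60  {0,4,5,6,7} 60  {1,2,3,6,7} 10  {1,3,4,5,7} 10  {1,3,5,6,7} 20  {2,3,5,6,7} 30  {2,4,5,6,7} 30  {3,4,5,6,7} 30
  6 to go: {0,1,2,3,6,7} 60  {0,1,3,4,5,7} 60  {0,1,3,5,6,7} 120  {0,2,3,5,6,7} 180  {0,2,4,5,6,7} 180  {0,3,4,5,6,7} 180  {1,2,3,5,6,7} 60  {1,3,4,5,6,7} 60  {2,3,4,5,6,7} 90
  if 0:l drops first: 210 orders
  if 1:j drops first: 630 orders
  if 2:k drops first: 420 orders
  if 4:h drops first: 420 orders
heap linearizations: 1680

1680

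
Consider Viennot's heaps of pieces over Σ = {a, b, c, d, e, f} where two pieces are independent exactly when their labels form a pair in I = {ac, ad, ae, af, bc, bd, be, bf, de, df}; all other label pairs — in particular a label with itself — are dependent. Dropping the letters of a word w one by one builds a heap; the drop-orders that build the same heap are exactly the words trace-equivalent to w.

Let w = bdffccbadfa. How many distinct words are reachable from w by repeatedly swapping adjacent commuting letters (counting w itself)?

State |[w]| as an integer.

#0=b has no predecessor
#1=d has no predecessor
#2=f has no predecessor
#3=f depends on [2:f]
#4=c depends on [1:d, 3:f]
#5=c depends on [4:c]
#6=b depends on [0:b]
#7=a depends on [6:b]
#8=d depends on [5:c]
#9=f depends on [5:c]
#10=a depends on [7:a]
sources: [0:b, 1:d, 2:f]
N(rest) = Σ N(rest − s) over sources s of rest; N(one piece) = 1:
  size 1 → [8]=1  [9]=1  [10]=1
  size 2 → [7,10]=1  [8,9]=2  [8,10]=2  [9,10]=2
  size 3 → [5,8,9]=2  [6,7,10]=1  [7,8,10]=3  [7,9,10]=3  [8,9,10]=6
  size 4 → [0,6,7,10]=1  [4,5,8,9]=2  [5,8,9,10]=8  [6,7,8,10]=4  [6,7,9,10]=4  [7,8,9,10]=12
  size 5 → [0,6,7,8,10]=5  [0,6,7,9,10]=5  [1,4,5,8,9]=2  [3,4,5,8,9]=2  [4,5,8,9,10]=10  [5,7,8,9,10]=20  [6,7,8,9,10]=20
  size 6 → [0,6,7,8,9,10]=30  [1,3,4,5,8,9]=4  [1,4,5,8,9,10]=12  [2,3,4,5,8,9]=2  [3,4,5,8,9,10]=12  [4,5,7,8,9,10]=30  [5,6,7,8,9,10]=40
  size 7 → [0,5,6,7,8,9,10]=70  [1,2,3,4,5,8,9]=6  [1,3,4,5,8,9,10]=28  [1,4,5,7,8,9,10]=42  [2,3,4,5,8,9,10]=14  [3,4,5,7,8,9,10]=42  [4,5,6,7,8,9,10]=70
  size 8 → [0,4,5,6,7,8,9,10]=140  [1,2,3,4,5,8,9,10]=48  [1,3,4,5,7,8,9,10]=112  [1,4,5,6,7,8,9,10]=112  [2,3,4,5,7,8,9,10]=56  [3,4,5,6,7,8,9,10]=112
  size 9 → [0,1,4,5,6,7,8,9,10]=252  [0,3,4,5,6,7,8,9,10]=252  [1,2,3,4,5,7,8,9,10]=216  [1,3,4,5,6,7,8,9,10]=336  [2,3,4,5,6,7,8,9,10]=168
  first=0(b) contributes 720
  first=1(d) contributes 420
  first=2(f) contributes 840
|[w]| = 1980

1980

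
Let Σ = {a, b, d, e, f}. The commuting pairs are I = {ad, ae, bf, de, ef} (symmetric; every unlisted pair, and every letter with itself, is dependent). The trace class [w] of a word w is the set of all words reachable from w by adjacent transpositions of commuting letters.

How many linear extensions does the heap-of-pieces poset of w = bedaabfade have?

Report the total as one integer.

186

piece 0:b — minimal
piece 1:e rests on {0:b}
piece 2:d rests on {0:b}
piece 3:a rests on {0:b}
piece 4:a rests on {3:a}
piece 5:b rests on {1:e, 2:d, 4:a}
piece 6:f rests on {2:d, 4:a}
piece 7:a rests on {5:b, 6:f}
piece 8:d rests on {5:b, 6:f}
piece 9:e rests on {5:b}
minimal pieces: {0:b}
ways to finish when only these pieces remain (= sum over removing one remaining piece with nothing left below it):
  1 left: {7}→1  {8}→1  {9}→1
  2 left: {7,8}→2  {7,9}→2  {8,9}→2
  3 left: {6,7,8}→2  {7,8,9}→6
  4 left: {5,7,8,9}→6  {6,7,8,9}→8
  5 left: {1,5,7,8,9}→6  {5,6,7,8,9}→14
  6 left: {1,5,6,7,8,9}→20  {2,5,6,7,8,9}→14  {4,5,6,7,8,9}→14
  7 left: {1,2,5,6,7,8,9}→34  {1,4,5,6,7,8,9}→34  {2,4,5,6,7,8,9}→28  {3,4,5,6,7,8,9}→14
  8 left: {1,2,4,5,6,7,8,9}→96  {1,3,4,5,6,7,8,9}→48  {2,3,4,5,6,7,8,9}→42
  placing 0:b first → 186 extensions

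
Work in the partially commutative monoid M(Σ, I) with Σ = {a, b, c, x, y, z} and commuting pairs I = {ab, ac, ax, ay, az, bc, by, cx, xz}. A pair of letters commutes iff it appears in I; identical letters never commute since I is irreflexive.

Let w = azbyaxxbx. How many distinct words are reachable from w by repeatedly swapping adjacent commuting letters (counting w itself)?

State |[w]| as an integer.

drop 0:a onto floor
drop 1:z onto floor
drop 2:b onto {1:z}
drop 3:y onto {1:z}
drop 4:a onto {0:a}
drop 5:x onto {2:b, 3:y}
drop 6:x onto {5:x}
drop 7:b onto {6:x}
drop 8:x onto {7:b}
ground layer = {0:a, 1:z}
drop-orders for the pieces not yet dropped (sum over which currently-grounded one goes next):
  1 to go: {4} 1  {8} 1
  2 to go: {0,4} 1  {4,8} 2  {7,8} 1
  3 to go: {0,4,8} 3  {4,7,8} 3  {6,7,8} 1
  4 to go: {0,4,7,8} 6  {4,6,7,8} 4  {5,6,7,8} 1
  5 to go: {0,4,6,7,8} 10  {2,5,6,7,8} 1  {3,5,6,7,8} 1  {4,5,6,7,8} 5
  6 to go: {0,4,5,6,7,8} 15  {2,3,5,6,7,8} 2  {2,4,5,6,7,8} 6  {3,4,5,6,7,8} 6
  7 to go: {0,2,4,5,6,7,8} 21  {0,3,4,5,6,7,8} 21  {1,2,3,5,6,7,8} 2  {2,3,4,5,6,7,8} 14
  if 0:a drops first: 16 orders
  if 1:z drops first: 56 orders
heap linearizations: 72

72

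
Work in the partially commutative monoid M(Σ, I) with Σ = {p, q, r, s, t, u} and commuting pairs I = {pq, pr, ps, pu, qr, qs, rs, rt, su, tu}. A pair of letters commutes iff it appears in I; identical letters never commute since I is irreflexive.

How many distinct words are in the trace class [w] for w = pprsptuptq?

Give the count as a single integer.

144

drop 0:p onto floor
drop 1:p onto {0:p}
drop 2:r onto floor
drop 3:s onto floor
drop 4:p onto {1:p}
drop 5:t onto {3:s, 4:p}
drop 6:u onto {2:r}
drop 7:p onto {5:t}
drop 8:t onto {7:p}
drop 9:q onto {6:u, 8:t}
ground layer = {0:p, 2:r, 3:s}
drop-orders for the pieces not yet dropped (sum over which currently-grounded one goes next):
  1 to go: {9} 1
  2 to go: {6,9} 1  {8,9} 1
  3 to go: {2,6,9} 1  {6,8,9} 2  {7,8,9} 1
  4 to go: {2,6,8,9} 3  {5,7,8,9} 1  {6,7,8,9} 3
  5 to go: {2,6,7,8,9} 6  {3,5,7,8,9} 1  {4,5,7,8,9} 1  {5,6,7,8,9} 4
  6 to go: {1,4,5,7,8,9} 1  {2,5,6,7,8,9} 10  {3,4,5,7,8,9} 2  {3,5,6,7,8,9} 5  {4,5,6,7,8,9} 5
  7 to go: {0,1,4,5,7,8,9} 1  {1,3,4,5,7,8,9} 3  {1,4,5,6,7,8,9} 6  {2,3,5,6,7,8,9} 15  {2,4,5,6,7,8,9} 15  {3,4,5,6,7,8,9} 12
  8 to go: {0,1,3,4,5,7,8,9} 4  {0,1,4,5,6,7,8,9} 7  {1,2,4,5,6,7,8,9} 21  {1,3,4,5,6,7,8,9} 21  {2,3,4,5,6,7,8,9} 42
  if 0:p drops first: 84 orders
  if 2:r drops first: 32 orders
  if 3:s drops first: 28 orders
heap linearizations: 144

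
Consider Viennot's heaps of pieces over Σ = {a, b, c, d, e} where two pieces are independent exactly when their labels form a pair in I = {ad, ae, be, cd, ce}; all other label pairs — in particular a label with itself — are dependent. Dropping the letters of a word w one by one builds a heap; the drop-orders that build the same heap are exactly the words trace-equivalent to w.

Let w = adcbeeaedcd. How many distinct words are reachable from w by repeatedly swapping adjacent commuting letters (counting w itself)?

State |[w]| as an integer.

343

0(a) covers ∅
1(d) covers ∅
2(c) covers 0:a
3(b) covers 1:d, 2:c
4(e) covers 1:d
5(e) covers 4:e
6(a) covers 3:b
7(e) covers 5:e
8(d) covers 3:b, 7:e
9(c) covers 6:a
10(d) covers 8:d
floor of heap: 0:a, 1:d
completions by unplaced set U, small U first (add the entries for U minus each lowest piece of U):
  |U|=1: {9}:1  {10}:1
  |U|=2: {6,9}:1  {8,10}:1  {9,10}:2
  |U|=3: {6,9,10}:3  {7,8,10}:1  {8,9,10}:3
  |U|=4: {5,7,8,10}:1  {6,8,9,10}:6  {7,8,9,10}:4
  |U|=5: {3,6,8,9,10}:6  {4,5,7,8,10}:1  {5,7,8,9,10}:5  {6,7,8,9,10}:10
  |U|=6: {2,3,6,8,9,10}:6  {3,6,7,8,9,10}:16  {4,5,7,8,9,10}:6  {5,6,7,8,9,10}:15
  |U|=7: {0,2,3,6,8,9,10}:6  {2,3,6,7,8,9,10}:22  {3,5,6,7,8,9,10}:31  {4,5,6,7,8,9,10}:21
  |U|=8: {0,2,3,6,7,8,9,10}:28  {2,3,5,6,7,8,9,10}:53  {3,4,5,6,7,8,9,10}:52
  |U|=9: {0,2,3,5,6,7,8,9,10}:81  {1,3,4,5,6,7,8,9,10}:52  {2,3,4,5,6,7,8,9,10}:105
  start at 0(a): 157
  start at 1(d): 186
sum over floor = 343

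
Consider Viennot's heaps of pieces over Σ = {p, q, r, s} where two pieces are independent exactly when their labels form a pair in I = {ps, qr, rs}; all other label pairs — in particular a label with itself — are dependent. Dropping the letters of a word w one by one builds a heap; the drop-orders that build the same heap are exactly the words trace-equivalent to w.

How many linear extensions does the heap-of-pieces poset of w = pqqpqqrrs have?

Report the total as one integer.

10

piece 0:p — minimal
piece 1:q rests on {0:p}
piece 2:q rests on {1:q}
piece 3:p rests on {2:q}
piece 4:q rests on {3:p}
piece 5:q rests on {4:q}
piece 6:r rests on {3:p}
piece 7:r rests on {6:r}
piece 8:s rests on {5:q}
minimal pieces: {0:p}
ways to finish when only these pieces remain (= sum over removing one remaining piece with nothing left below it):
  1 left: {7}→1  {8}→1
  2 left: {5,8}→1  {6,7}→1  {7,8}→2
  3 left: {4,5,8}→1  {5,7,8}→3  {6,7,8}→3
  4 left: {4,5,7,8}→4  {5,6,7,8}→6
  5 left: {4,5,6,7,8}→10
  6 left: {3,4,5,6,7,8}→10
  7 left: {2,3,4,5,6,7,8}→10
  placing 0:p first → 10 extensions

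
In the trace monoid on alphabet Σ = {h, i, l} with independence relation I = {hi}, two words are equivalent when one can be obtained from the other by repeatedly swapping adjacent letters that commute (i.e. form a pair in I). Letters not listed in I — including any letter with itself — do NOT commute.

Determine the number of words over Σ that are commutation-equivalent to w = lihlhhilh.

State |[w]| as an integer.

6

drop 0:l onto floor
drop 1:i onto {0:l}
drop 2:h onto {0:l}
drop 3:l onto {1:i, 2:h}
drop 4:h onto {3:l}
drop 5:h onto {4:h}
drop 6:i onto {3:l}
drop 7:l onto {5:h, 6:i}
drop 8:h onto {7:l}
ground layer = {0:l}
drop-orders for the pieces not yet dropped (sum over which currently-grounded one goes next):
  1 to go: {8} 1
  2 to go: {7,8} 1
  3 to go: {5,7,8} 1  {6,7,8} 1
  4 to go: {4,5,7,8} 1  {5,6,7,8} 2
  5 to go: {4,5,6,7,8} 3
  6 to go: {3,4,5,6,7,8} 3
  7 to go: {1,3,4,5,6,7,8} 3  {2,3,4,5,6,7,8} 3
  if 0:l drops first: 6 orders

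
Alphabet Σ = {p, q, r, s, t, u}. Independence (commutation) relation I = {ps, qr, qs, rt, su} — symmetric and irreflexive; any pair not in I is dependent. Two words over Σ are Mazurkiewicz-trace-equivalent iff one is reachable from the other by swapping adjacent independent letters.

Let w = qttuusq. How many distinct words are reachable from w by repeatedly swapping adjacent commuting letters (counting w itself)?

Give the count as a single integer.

#0=q has no predecessor
#1=t depends on [0:q]
#2=t depends on [1:t]
#3=u depends on [2:t]
#4=u depends on [3:u]
#5=s depends on [2:t]
#6=q depends on [4:u]
sources: [0:q]
N(rest) = Σ N(rest − s) over sources s of rest; N(one piece) = 1:
  size 1 → [5]=1  [6]=1
  size 2 → [4,6]=1  [5,6]=2
  size 3 → [3,4,6]=1  [4,5,6]=3
  size 4 → [3,4,5,6]=4
  size 5 → [2,3,4,5,6]=4
  first=0(q) contributes 4

4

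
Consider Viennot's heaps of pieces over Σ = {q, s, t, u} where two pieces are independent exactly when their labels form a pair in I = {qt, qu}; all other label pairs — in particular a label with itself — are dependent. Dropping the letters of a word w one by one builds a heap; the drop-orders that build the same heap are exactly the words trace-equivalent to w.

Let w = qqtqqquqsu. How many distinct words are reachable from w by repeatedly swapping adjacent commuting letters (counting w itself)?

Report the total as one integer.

28

#0=q has no predecessor
#1=q depends on [0:q]
#2=t has no predecessor
#3=q depends on [1:q]
#4=q depends on [3:q]
#5=q depends on [4:q]
#6=u depends on [2:t]
#7=q depends on [5:q]
#8=s depends on [6:u, 7:q]
#9=u depends on [8:s]
sources: [0:q, 2:t]
N(rest) = Σ N(rest − s) over sources s of rest; N(one piece) = 1:
  size 1 → [9]=1
  size 2 → [8,9]=1
  size 3 → [6,8,9]=1  [7,8,9]=1
  size 4 → [2,6,8,9]=1  [5,7,8,9]=1  [6,7,8,9]=2
  size 5 → [2,6,7,8,9]=3  [4,5,7,8,9]=1  [5,6,7,8,9]=3
  size 6 → [2,5,6,7,8,9]=6  [3,4,5,7,8,9]=1  [4,5,6,7,8,9]=4
  size 7 → [1,3,4,5,7,8,9]=1  [2,4,5,6,7,8,9]=10  [3,4,5,6,7,8,9]=5
  size 8 → [0,1,3,4,5,7,8,9]=1  [1,3,4,5,6,7,8,9]=6  [2,3,4,5,6,7,8,9]=15
  first=0(q) contributes 21
  first=2(t) contributes 7
|[w]| = 28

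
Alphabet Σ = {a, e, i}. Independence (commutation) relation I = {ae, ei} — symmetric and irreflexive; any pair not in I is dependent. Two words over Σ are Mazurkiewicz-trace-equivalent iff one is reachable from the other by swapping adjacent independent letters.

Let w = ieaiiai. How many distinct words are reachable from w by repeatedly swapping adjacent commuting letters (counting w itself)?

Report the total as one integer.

7

piece 0:i — minimal
piece 1:e — minimal
piece 2:a rests on {0:i}
piece 3:i rests on {2:a}
piece 4:i rests on {3:i}
piece 5:a rests on {4:i}
piece 6:i rests on {5:a}
minimal pieces: {0:i, 1:e}
ways to finish when only these pieces remain (= sum over removing one remaining piece with nothing left below it):
  1 left: {1}→1  {6}→1
  2 left: {1,6}→2  {5,6}→1
  3 left: {1,5,6}→3  {4,5,6}→1
  4 left: {1,4,5,6}→4  {3,4,5,6}→1
  5 left: {1,3,4,5,6}→5  {2,3,4,5,6}→1
  placing 0:i first → 6 extensions
  placing 1:e first → 1 extensions
total linear extensions = 7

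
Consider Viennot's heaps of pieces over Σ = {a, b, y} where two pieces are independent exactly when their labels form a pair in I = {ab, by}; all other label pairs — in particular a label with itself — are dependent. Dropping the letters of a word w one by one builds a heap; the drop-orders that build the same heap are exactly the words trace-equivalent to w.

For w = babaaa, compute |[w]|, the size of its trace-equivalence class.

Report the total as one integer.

15

0(b) covers ∅
1(a) covers ∅
2(b) covers 0:b
3(a) covers 1:a
4(a) covers 3:a
5(a) covers 4:a
floor of heap: 0:b, 1:a
completions by unplaced set U, small U first (add the entries for U minus each lowest piece of U):
  |U|=1: {2}:1  {5}:1
  |U|=2: {0,2}:1  {2,5}:2  {4,5}:1
  |U|=3: {0,2,5}:3  {2,4,5}:3  {3,4,5}:1
  |U|=4: {0,2,4,5}:6  {1,3,4,5}:1  {2,3,4,5}:4
  start at 0(b): 5
  start at 1(a): 10
sum over floor = 15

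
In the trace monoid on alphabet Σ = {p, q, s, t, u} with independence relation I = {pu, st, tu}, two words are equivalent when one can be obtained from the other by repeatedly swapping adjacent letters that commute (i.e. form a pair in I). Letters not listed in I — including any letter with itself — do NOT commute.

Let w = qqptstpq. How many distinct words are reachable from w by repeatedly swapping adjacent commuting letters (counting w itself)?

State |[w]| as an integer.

#0=q has no predecessor
#1=q depends on [0:q]
#2=p depends on [1:q]
#3=t depends on [2:p]
#4=s depends on [2:p]
#5=t depends on [3:t]
#6=p depends on [4:s, 5:t]
#7=q depends on [6:p]
sources: [0:q]
N(rest) = Σ N(rest − s) over sources s of rest; N(one piece) = 1:
  size 1 → [7]=1
  size 2 → [6,7]=1
  size 3 → [4,6,7]=1  [5,6,7]=1
  size 4 → [3,5,6,7]=1  [4,5,6,7]=2
  size 5 → [3,4,5,6,7]=3
  size 6 → [2,3,4,5,6,7]=3
  first=0(q) contributes 3

3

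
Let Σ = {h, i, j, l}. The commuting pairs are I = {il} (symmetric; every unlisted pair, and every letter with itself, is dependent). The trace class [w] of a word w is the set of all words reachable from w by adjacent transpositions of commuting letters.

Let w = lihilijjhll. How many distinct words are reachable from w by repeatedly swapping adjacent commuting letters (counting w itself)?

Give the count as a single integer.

#0=l has no predecessor
#1=i has no predecessor
#2=h depends on [0:l, 1:i]
#3=i depends on [2:h]
#4=l depends on [2:h]
#5=i depends on [3:i]
#6=j depends on [4:l, 5:i]
#7=j depends on [6:j]
#8=h depends on [7:j]
#9=l depends on [8:h]
#10=l depends on [9:l]
sources: [0:l, 1:i]
N(rest) = Σ N(rest − s) over sources s of rest; N(one piece) = 1:
  size 1 → [10]=1
  size 2 → [9,10]=1
  size 3 → [8,9,10]=1
  size 4 → [7,8,9,10]=1
  size 5 → [6,7,8,9,10]=1
  size 6 → [4,6,7,8,9,10]=1  [5,6,7,8,9,10]=1
  size 7 → [3,5,6,7,8,9,10]=1  [4,5,6,7,8,9,10]=2
  size 8 → [3,4,5,6,7,8,9,10]=3
  size 9 → [2,3,4,5,6,7,8,9,10]=3
  first=0(l) contributes 3
  first=1(i) contributes 3
|[w]| = 6

6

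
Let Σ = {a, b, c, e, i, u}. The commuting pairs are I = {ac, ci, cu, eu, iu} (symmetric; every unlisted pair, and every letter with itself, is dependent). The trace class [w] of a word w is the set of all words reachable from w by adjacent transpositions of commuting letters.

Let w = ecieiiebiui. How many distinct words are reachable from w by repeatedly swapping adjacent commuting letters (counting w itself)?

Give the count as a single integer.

#0=e has no predecessor
#1=c depends on [0:e]
#2=i depends on [0:e]
#3=e depends on [1:c, 2:i]
#4=i depends on [3:e]
#5=i depends on [4:i]
#6=e depends on [5:i]
#7=b depends on [6:e]
#8=i depends on [7:b]
#9=u depends on [7:b]
#10=i depends on [8:i]
sources: [0:e]
N(rest) = Σ N(rest − s) over sources s of rest; N(one piece) = 1:
  size 1 → [9]=1  [10]=1
  size 2 → [8,10]=1  [9,10]=2
  size 3 → [8,9,10]=3
  size 4 → [7,8,9,10]=3
  size 5 → [6,7,8,9,10]=3
  size 6 → [5,6,7,8,9,10]=3
  size 7 → [4,5,6,7,8,9,10]=3
  size 8 → [3,4,5,6,7,8,9,10]=3
  size 9 → [1,3,4,5,6,7,8,9,10]=3  [2,3,4,5,6,7,8,9,10]=3
  first=0(e) contributes 6

6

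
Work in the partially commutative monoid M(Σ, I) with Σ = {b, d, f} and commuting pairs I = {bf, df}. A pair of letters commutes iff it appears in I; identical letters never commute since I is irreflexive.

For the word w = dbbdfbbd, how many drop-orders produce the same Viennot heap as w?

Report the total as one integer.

drop 0:d onto floor
drop 1:b onto {0:d}
drop 2:b onto {1:b}
drop 3:d onto {2:b}
drop 4:f onto floor
drop 5:b onto {3:d}
drop 6:b onto {5:b}
drop 7:d onto {6:b}
ground layer = {0:d, 4:f}
drop-orders for the pieces not yet dropped (sum over which currently-grounded one goes next):
  1 to go: {4} 1  {7} 1
  2 to go: {4,7} 2  {6,7} 1
  3 to go: {4,6,7} 3  {5,6,7} 1
  4 to go: {3,5,6,7} 1  {4,5,6,7} 4
  5 to go: {2,3,5,6,7} 1  {3,4,5,6,7} 5
  6 to go: {1,2,3,5,6,7} 1  {2,3,4,5,6,7} 6
  if 0:d drops first: 7 orders
  if 4:f drops first: 1 orders
heap linearizations: 8

8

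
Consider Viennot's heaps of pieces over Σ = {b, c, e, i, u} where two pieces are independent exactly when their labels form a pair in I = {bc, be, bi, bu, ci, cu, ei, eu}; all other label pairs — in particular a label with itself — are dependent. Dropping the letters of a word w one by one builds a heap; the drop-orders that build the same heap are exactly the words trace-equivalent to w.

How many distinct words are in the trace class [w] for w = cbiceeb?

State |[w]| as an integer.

105

piece 0:c — minimal
piece 1:b — minimal
piece 2:i — minimal
piece 3:c rests on {0:c}
piece 4:e rests on {3:c}
piece 5:e rests on {4:e}
piece 6:b rests on {1:b}
minimal pieces: {0:c, 1:b, 2:i}
ways to finish when only these pieces remain (= sum over removing one remaining piece with nothing left below it):
  1 left: {2}→1  {5}→1  {6}→1
  2 left: {1,6}→1  {2,5}→2  {2,6}→2  {4,5}→1  {5,6}→2
  3 left: {1,2,6}→3  {1,5,6}→3  {2,4,5}→3  {2,5,6}→6  {3,4,5}→1  {4,5,6}→3
  4 left: {0,3,4,5}→1  {1,2,5,6}→12  {1,4,5,6}→6  {2,3,4,5}→4  {2,4,5,6}→12  {3,4,5,6}→4
  5 left: {0,2,3,4,5}→5  {0,3,4,5,6}→5  {1,2,4,5,6}→30  {1,3,4,5,6}→10  {2,3,4,5,6}→20
  placing 0:c first → 60 extensions
  placing 1:b first → 30 extensions
  placing 2:i first → 15 extensions
total linear extensions = 105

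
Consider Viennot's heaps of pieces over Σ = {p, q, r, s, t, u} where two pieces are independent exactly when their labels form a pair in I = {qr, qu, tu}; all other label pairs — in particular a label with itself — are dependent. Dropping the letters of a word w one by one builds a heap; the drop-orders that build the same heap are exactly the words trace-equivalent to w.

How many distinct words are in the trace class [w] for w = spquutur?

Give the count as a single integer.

10

drop 0:s onto floor
drop 1:p onto {0:s}
drop 2:q onto {1:p}
drop 3:u onto {1:p}
drop 4:u onto {3:u}
drop 5:t onto {2:q}
drop 6:u onto {4:u}
drop 7:r onto {5:t, 6:u}
ground layer = {0:s}
drop-orders for the pieces not yet dropped (sum over which currently-grounded one goes next):
  1 to go: {7} 1
  2 to go: {5,7} 1  {6,7} 1
  3 to go: {2,5,7} 1  {4,6,7} 1  {5,6,7} 2
  4 to go: {2,5,6,7} 3  {3,4,6,7} 1  {4,5,6,7} 3
  5 to go: {2,4,5,6,7} 6  {3,4,5,6,7} 4
  6 to go: {2,3,4,5,6,7} 10
  if 0:s drops first: 10 orders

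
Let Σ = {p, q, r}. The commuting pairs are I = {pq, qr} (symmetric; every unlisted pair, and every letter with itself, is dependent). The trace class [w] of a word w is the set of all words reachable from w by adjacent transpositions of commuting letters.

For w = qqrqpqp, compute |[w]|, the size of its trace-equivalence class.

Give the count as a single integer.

35

#0=q has no predecessor
#1=q depends on [0:q]
#2=r has no predecessor
#3=q depends on [1:q]
#4=p depends on [2:r]
#5=q depends on [3:q]
#6=p depends on [4:p]
sources: [0:q, 2:r]
N(rest) = Σ N(rest − s) over sources s of rest; N(one piece) = 1:
  size 1 → [5]=1  [6]=1
  size 2 → [3,5]=1  [4,6]=1  [5,6]=2
  size 3 → [1,3,5]=1  [2,4,6]=1  [3,5,6]=3  [4,5,6]=3
  size 4 → [0,1,3,5]=1  [1,3,5,6]=4  [2,4,5,6]=4  [3,4,5,6]=6
  size 5 → [0,1,3,5,6]=5  [1,3,4,5,6]=10  [2,3,4,5,6]=10
  first=0(q) contributes 20
  first=2(r) contributes 15
|[w]| = 35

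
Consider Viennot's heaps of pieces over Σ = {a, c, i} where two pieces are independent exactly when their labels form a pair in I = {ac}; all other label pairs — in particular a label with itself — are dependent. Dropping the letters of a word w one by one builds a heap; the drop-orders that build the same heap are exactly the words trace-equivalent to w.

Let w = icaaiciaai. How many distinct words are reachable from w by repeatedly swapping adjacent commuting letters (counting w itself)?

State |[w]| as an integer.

0(i) covers ∅
1(c) covers 0:i
2(a) covers 0:i
3(a) covers 2:a
4(i) covers 1:c, 3:a
5(c) covers 4:i
6(i) covers 5:c
7(a) covers 6:i
8(a) covers 7:a
9(i) covers 8:a
floor of heap: 0:i
completions by unplaced set U, small U first (add the entries for U minus each lowest piece of U):
  |U|=1: {9}:1
  |U|=2: {8,9}:1
  |U|=3: {7,8,9}:1
  |U|=4: {6,7,8,9}:1
  |U|=5: {5,6,7,8,9}:1
  |U|=6: {4,5,6,7,8,9}:1
  |U|=7: {1,4,5,6,7,8,9}:1  {3,4,5,6,7,8,9}:1
  |U|=8: {1,3,4,5,6,7,8,9}:2  {2,3,4,5,6,7,8,9}:1
  start at 0(i): 3

3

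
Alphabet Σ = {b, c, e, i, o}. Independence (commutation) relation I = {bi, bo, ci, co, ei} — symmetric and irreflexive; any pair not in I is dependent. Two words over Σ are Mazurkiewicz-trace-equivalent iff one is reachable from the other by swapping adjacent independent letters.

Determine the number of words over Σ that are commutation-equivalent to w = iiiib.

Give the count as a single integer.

5

#0=i has no predecessor
#1=i depends on [0:i]
#2=i depends on [1:i]
#3=i depends on [2:i]
#4=b has no predecessor
sources: [0:i, 4:b]
N(rest) = Σ N(rest − s) over sources s of rest; N(one piece) = 1:
  size 1 → [3]=1  [4]=1
  size 2 → [2,3]=1  [3,4]=2
  size 3 → [1,2,3]=1  [2,3,4]=3
  first=0(i) contributes 4
  first=4(b) contributes 1
|[w]| = 5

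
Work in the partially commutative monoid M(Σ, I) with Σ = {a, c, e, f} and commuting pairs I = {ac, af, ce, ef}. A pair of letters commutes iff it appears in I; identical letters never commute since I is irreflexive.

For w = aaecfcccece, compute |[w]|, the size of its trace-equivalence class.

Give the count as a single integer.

462

0(a) covers ∅
1(a) covers 0:a
2(e) covers 1:a
3(c) covers ∅
4(f) covers 3:c
5(c) covers 4:f
6(c) covers 5:c
7(c) covers 6:c
8(e) covers 2:e
9(c) covers 7:c
10(e) covers 8:e
floor of heap: 0:a, 3:c
completions by unplaced set U, small U first (add the entries for U minus each lowest piece of U):
  |U|=1: {9}:1  {10}:1
  |U|=2: {7,9}:1  {8,10}:1  {9,10}:2
  |U|=3: {2,8,10}:1  {6,7,9}:1  {7,9,10}:3  {8,9,10}:3
  |U|=4: {1,2,8,10}:1  {2,8,9,10}:4  {5,6,7,9}:1  {6,7,9,10}:4  {7,8,9,10}:6
  |U|=5: {0,1,2,8,10}:1  {1,2,8,9,10}:5  {2,7,8,9,10}:10  {4,5,6,7,9}:1  {5,6,7,9,10}:5  {6,7,8,9,10}:10
  |U|=6: {0,1,2,8,9,10}:6  {1,2,7,8,9,10}:15  {2,6,7,8,9,10}:20  {3,4,5,6,7,9}:1  {4,5,6,7,9,10}:6  {5,6,7,8,9,10}:15
  |U|=7: {0,1,2,7,8,9,10}:21  {1,2,6,7,8,9,10}:35  {2,5,6,7,8,9,10}:35  {3,4,5,6,7,9,10}:7  {4,5,6,7,8,9,10}:21
  |U|=8: {0,1,2,6,7,8,9,10}:56  {1,2,5,6,7,8,9,10}:70  {2,4,5,6,7,8,9,10}:56  {3,4,5,6,7,8,9,10}:28
  |U|=9: {0,1,2,5,6,7,8,9,10}:126  {1,2,4,5,6,7,8,9,10}:126  {2,3,4,5,6,7,8,9,10}:84
  start at 0(a): 210
  start at 3(c): 252
sum over floor = 462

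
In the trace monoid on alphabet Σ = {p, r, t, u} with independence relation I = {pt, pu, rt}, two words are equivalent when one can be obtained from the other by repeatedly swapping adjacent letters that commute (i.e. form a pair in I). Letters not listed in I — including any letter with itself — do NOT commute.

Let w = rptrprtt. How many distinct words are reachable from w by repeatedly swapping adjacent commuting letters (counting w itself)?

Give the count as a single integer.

0(r) covers ∅
1(p) covers 0:r
2(t) covers ∅
3(r) covers 1:p
4(p) covers 3:r
5(r) covers 4:p
6(t) covers 2:t
7(t) covers 6:t
floor of heap: 0:r, 2:t
completions by unplaced set U, small U first (add the entries for U minus each lowest piece of U):
  |U|=1: {5}:1  {7}:1
  |U|=2: {4,5}:1  {5,7}:2  {6,7}:1
  |U|=3: {2,6,7}:1  {3,4,5}:1  {4,5,7}:3  {5,6,7}:3
  |U|=4: {1,3,4,5}:1  {2,5,6,7}:4  {3,4,5,7}:4  {4,5,6,7}:6
  |U|=5: {0,1,3,4,5}:1  {1,3,4,5,7}:5  {2,4,5,6,7}:10  {3,4,5,6,7}:10
  |U|=6: {0,1,3,4,5,7}:6  {1,3,4,5,6,7}:15  {2,3,4,5,6,7}:20
  start at 0(r): 35
  start at 2(t): 21
sum over floor = 56

56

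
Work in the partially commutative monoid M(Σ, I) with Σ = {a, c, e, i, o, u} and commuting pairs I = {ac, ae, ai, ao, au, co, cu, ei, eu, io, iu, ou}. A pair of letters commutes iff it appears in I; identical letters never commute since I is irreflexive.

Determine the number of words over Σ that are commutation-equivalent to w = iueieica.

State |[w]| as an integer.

560

piece 0:i — minimal
piece 1:u — minimal
piece 2:e — minimal
piece 3:i rests on {0:i}
piece 4:e rests on {2:e}
piece 5:i rests on {3:i}
piece 6:c rests on {4:e, 5:i}
piece 7:a — minimal
minimal pieces: {0:i, 1:u, 2:e, 7:a}
ways to finish when only these pieces remain (= sum over removing one remaining piece with nothing left below it):
  1 left: {1}→1  {6}→1  {7}→1
  2 left: {1,6}→2  {1,7}→2  {4,6}→1  {5,6}→1  {6,7}→2
  3 left: {1,4,6}→3  {1,5,6}→3  {1,6,7}→6  {2,4,6}→1  {3,5,6}→1  {4,5,6}→2  {4,6,7}→3  {5,6,7}→3
  4 left: {0,3,5,6}→1  {1,2,4,6}→4  {1,3,5,6}→4  {1,4,5,6}→8  {1,4,6,7}→12  {1,5,6,7}→12  {2,4,5,6}→3  {2,4,6,7}→4  {3,4,5,6}→3  {3,5,6,7}→4  {4,5,6,7}→8
  5 left: {0,1,3,5,6}→5  {0,3,4,5,6}→4  {0,3,5,6,7}→5  {1,2,4,5,6}→15  {1,2,4,6,7}→20  {1,3,4,5,6}→15  {1,3,5,6,7}→20  {1,4,5,6,7}→40  {2,3,4,5,6}→6  {2,4,5,6,7}→15  {3,4,5,6,7}→15
  6 left: {0,1,3,4,5,6}→24  {0,1,3,5,6,7}→30  {0,2,3,4,5,6}→10  {0,3,4,5,6,7}→24  {1,2,3,4,5,6}→36  {1,2,4,5,6,7}→90  {1,3,4,5,6,7}→90  {2,3,4,5,6,7}→36
  placing 0:i first → 252 extensions
  placing 1:u first → 70 extensions
  placing 2:e first → 168 extensions
  placing 7:a first → 70 extensions
total linear extensions = 560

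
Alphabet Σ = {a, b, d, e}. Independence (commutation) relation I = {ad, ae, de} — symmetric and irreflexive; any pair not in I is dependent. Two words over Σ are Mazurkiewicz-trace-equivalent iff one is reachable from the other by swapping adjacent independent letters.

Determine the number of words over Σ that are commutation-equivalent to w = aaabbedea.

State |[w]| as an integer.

12

drop 0:a onto floor
drop 1:a onto {0:a}
drop 2:a onto {1:a}
drop 3:b onto {2:a}
drop 4:b onto {3:b}
drop 5:e onto {4:b}
drop 6:d onto {4:b}
drop 7:e onto {5:e}
drop 8:a onto {4:b}
ground layer = {0:a}
drop-orders for the pieces not yet dropped (sum over which currently-grounded one goes next):
  1 to go: {6} 1  {7} 1  {8} 1
  2 to go: {5,7} 1  {6,7} 2  {6,8} 2  {7,8} 2
  3 to go: {5,6,7} 3  {5,7,8} 3  {6,7,8} 6
  4 to go: {5,6,7,8} 12
  5 to go: {4,5,6,7,8} 12
  6 to go: {3,4,5,6,7,8} 12
  7 to go: {2,3,4,5,6,7,8} 12
  if 0:a drops first: 12 orders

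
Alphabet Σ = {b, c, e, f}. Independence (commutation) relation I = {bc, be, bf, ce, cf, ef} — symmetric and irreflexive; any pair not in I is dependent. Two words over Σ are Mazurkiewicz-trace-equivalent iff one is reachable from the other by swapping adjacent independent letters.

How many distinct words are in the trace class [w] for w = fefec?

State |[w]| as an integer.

30

piece 0:f — minimal
piece 1:e — minimal
piece 2:f rests on {0:f}
piece 3:e rests on {1:e}
piece 4:c — minimal
minimal pieces: {0:f, 1:e, 4:c}
ways to finish when only these pieces remain (= sum over removing one remaining piece with nothing left below it):
  1 left: {2}→1  {3}→1  {4}→1
  2 left: {0,2}→1  {1,3}→1  {2,3}→2  {2,4}→2  {3,4}→2
  3 left: {0,2,3}→3  {0,2,4}→3  {1,2,3}→3  {1,3,4}→3  {2,3,4}→6
  placing 0:f first → 12 extensions
  placing 1:e first → 12 extensions
  placing 4:c first → 6 extensions
total linear extensions = 30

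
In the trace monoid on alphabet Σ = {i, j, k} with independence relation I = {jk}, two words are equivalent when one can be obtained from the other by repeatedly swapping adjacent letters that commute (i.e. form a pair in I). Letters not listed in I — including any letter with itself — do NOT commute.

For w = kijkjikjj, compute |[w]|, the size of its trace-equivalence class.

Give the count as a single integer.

piece 0:k — minimal
piece 1:i rests on {0:k}
piece 2:j rests on {1:i}
piece 3:k rests on {1:i}
piece 4:j rests on {2:j}
piece 5:i rests on {3:k, 4:j}
piece 6:k rests on {5:i}
piece 7:j rests on {5:i}
piece 8:j rests on {7:j}
minimal pieces: {0:k}
ways to finish when only these pieces remain (= sum over removing one remaining piece with nothing left below it):
  1 left: {6}→1  {8}→1
  2 left: {6,8}→2  {7,8}→1
  3 left: {6,7,8}→3
  4 left: {5,6,7,8}→3
  5 left: {3,5,6,7,8}→3  {4,5,6,7,8}→3
  6 left: {2,4,5,6,7,8}→3  {3,4,5,6,7,8}→6
  7 left: {2,3,4,5,6,7,8}→9
  placing 0:k first → 9 extensions

9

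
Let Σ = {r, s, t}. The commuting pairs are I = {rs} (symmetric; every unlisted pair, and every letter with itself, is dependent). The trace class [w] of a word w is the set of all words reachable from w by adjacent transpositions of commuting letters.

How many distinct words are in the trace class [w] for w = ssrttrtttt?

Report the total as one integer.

3

drop 0:s onto floor
drop 1:s onto {0:s}
drop 2:r onto floor
drop 3:t onto {1:s, 2:r}
drop 4:t onto {3:t}
drop 5:r onto {4:t}
drop 6:t onto {5:r}
drop 7:t onto {6:t}
drop 8:t onto {7:t}
drop 9:t onto {8:t}
ground layer = {0:s, 2:r}
drop-orders for the pieces not yet dropped (sum over which currently-grounded one goes next):
  1 to go: {9} 1
  2 to go: {8,9} 1
  3 to go: {7,8,9} 1
  4 to go: {6,7,8,9} 1
  5 to go: {5,6,7,8,9} 1
  6 to go: {4,5,6,7,8,9} 1
  7 to go: {3,4,5,6,7,8,9} 1
  8 to go: {1,3,4,5,6,7,8,9} 1  {2,3,4,5,6,7,8,9} 1
  if 0:s drops first: 2 orders
  if 2:r drops first: 1 orders
heap linearizations: 3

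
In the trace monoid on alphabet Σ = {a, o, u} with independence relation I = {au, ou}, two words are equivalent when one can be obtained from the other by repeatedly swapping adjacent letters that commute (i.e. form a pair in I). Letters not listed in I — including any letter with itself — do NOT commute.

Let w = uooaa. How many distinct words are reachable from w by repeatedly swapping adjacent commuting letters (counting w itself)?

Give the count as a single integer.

#0=u has no predecessor
#1=o has no predecessor
#2=o depends on [1:o]
#3=a depends on [2:o]
#4=a depends on [3:a]
sources: [0:u, 1:o]
N(rest) = Σ N(rest − s) over sources s of rest; N(one piece) = 1:
  size 1 → [0]=1  [4]=1
  size 2 → [0,4]=2  [3,4]=1
  size 3 → [0,3,4]=3  [2,3,4]=1
  first=0(u) contributes 1
  first=1(o) contributes 4
|[w]| = 5

5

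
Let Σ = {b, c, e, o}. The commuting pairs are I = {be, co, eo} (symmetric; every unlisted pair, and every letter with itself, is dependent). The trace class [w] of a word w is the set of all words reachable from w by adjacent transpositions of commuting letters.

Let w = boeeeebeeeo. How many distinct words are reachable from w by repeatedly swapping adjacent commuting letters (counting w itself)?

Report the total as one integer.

piece 0:b — minimal
piece 1:o rests on {0:b}
piece 2:e — minimal
piece 3:e rests on {2:e}
piece 4:e rests on {3:e}
piece 5:e rests on {4:e}
piece 6:b rests on {1:o}
piece 7:e rests on {5:e}
piece 8:e rests on {7:e}
piece 9:e rests on {8:e}
piece 10:o rests on {6:b}
minimal pieces: {0:b, 2:e}
ways to finish when only these pieces remain (= sum over removing one remaining piece with nothing left below it):
  1 left: {9}→1  {10}→1
  2 left: {6,10}→1  {8,9}→1  {9,10}→2
  3 left: {1,6,10}→1  {6,9,10}→3  {7,8,9}→1  {8,9,10}→3
  4 left: {0,1,6,10}→1  {1,6,9,10}→4  {5,7,8,9}→1  {6,8,9,10}→6  {7,8,9,10}→4
  5 left: {0,1,6,9,10}→5  {1,6,8,9,10}→10  {4,5,7,8,9}→1  {5,7,8,9,10}→5  {6,7,8,9,10}→10
  6 left: {0,1,6,8,9,10}→15  {1,6,7,8,9,10}→20  {3,4,5,7,8,9}→1  {4,5,7,8,9,10}→6  {5,6,7,8,9,10}→15
  7 left: {0,1,6,7,8,9,10}→35  {1,5,6,7,8,9,10}→35  {2,3,4,5,7,8,9}→1  {3,4,5,7,8,9,10}→7  {4,5,6,7,8,9,10}→21
  8 left: {0,1,5,6,7,8,9,10}→70  {1,4,5,6,7,8,9,10}→56  {2,3,4,5,7,8,9,10}→8  {3,4,5,6,7,8,9,10}→28
  9 left: {0,1,4,5,6,7,8,9,10}→126  {1,3,4,5,6,7,8,9,10}→84  {2,3,4,5,6,7,8,9,10}→36
  placing 0:b first → 120 extensions
  placing 2:e first → 210 extensions
total linear extensions = 330

330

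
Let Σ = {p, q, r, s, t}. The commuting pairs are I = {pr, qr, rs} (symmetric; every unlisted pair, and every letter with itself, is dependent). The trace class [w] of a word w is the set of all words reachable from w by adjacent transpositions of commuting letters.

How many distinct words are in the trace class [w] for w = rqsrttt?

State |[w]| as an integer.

6

#0=r has no predecessor
#1=q has no predecessor
#2=s depends on [1:q]
#3=r depends on [0:r]
#4=t depends on [2:s, 3:r]
#5=t depends on [4:t]
#6=t depends on [5:t]
sources: [0:r, 1:q]
N(rest) = Σ N(rest − s) over sources s of rest; N(one piece) = 1:
  size 1 → [6]=1
  size 2 → [5,6]=1
  size 3 → [4,5,6]=1
  size 4 → [2,4,5,6]=1  [3,4,5,6]=1
  size 5 → [0,3,4,5,6]=1  [1,2,4,5,6]=1  [2,3,4,5,6]=2
  first=0(r) contributes 3
  first=1(q) contributes 3
|[w]| = 6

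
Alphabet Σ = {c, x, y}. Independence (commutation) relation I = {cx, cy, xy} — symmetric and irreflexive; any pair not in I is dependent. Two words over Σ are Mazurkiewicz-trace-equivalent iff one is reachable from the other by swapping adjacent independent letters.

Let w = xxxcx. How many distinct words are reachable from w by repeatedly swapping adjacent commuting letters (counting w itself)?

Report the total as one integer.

5

drop 0:x onto floor
drop 1:x onto {0:x}
drop 2:x onto {1:x}
drop 3:c onto floor
drop 4:x onto {2:x}
ground layer = {0:x, 3:c}
drop-orders for the pieces not yet dropped (sum over which currently-grounded one goes next):
  1 to go: {3} 1  {4} 1
  2 to go: {2,4} 1  {3,4} 2
  3 to go: {1,2,4} 1  {2,3,4} 3
  if 0:x drops first: 4 orders
  if 3:c drops first: 1 orders
heap linearizations: 5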